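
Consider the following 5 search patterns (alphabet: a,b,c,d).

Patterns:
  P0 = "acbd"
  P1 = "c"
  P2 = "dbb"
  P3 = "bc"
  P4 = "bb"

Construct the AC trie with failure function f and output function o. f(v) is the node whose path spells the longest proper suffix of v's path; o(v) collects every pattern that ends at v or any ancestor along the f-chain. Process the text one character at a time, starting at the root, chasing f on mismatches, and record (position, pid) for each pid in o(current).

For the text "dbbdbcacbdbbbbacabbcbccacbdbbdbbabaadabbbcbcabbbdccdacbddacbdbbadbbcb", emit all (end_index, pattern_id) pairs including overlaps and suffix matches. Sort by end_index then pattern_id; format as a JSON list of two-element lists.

Build:
Trie nodes:
  0='ε' goto a→1 b→9 c→5 d→6
  1='a' goto c→2
  2='ac' goto b→3
  3='acb' goto d→4
  4='acbd' goto ·  [P0 ends]
  5='c' goto ·  [P1 ends]
  6='d' goto b→7
  7='db' goto b→8
  8='dbb' goto ·  [P2 ends]
  9='b' goto b→11 c→10
  10='bc' goto ·  [P3 ends]
  11='bb' goto ·  [P4 ends]

Failure links (BFS by depth):
  fail(1) 'a': from fail(0)=0 chase 'a': 0 ⇒ 0;  out=∅∪out(0)=∅
  fail(5) 'c': from fail(0)=0 chase 'c': 0 ⇒ 0;  out={1}∪out(0)={1}
  fail(6) 'd': from fail(0)=0 chase 'd': 0 ⇒ 0;  out=∅∪out(0)=∅
  fail(9) 'b': from fail(0)=0 chase 'b': 0 ⇒ 0;  out=∅∪out(0)=∅
  fail(2) 'ac': from fail(1)=0 chase 'c': 0 ⇒ 5;  out=∅∪out(5)={1}
  fail(7) 'db': from fail(6)=0 chase 'b': 0 ⇒ 9;  out=∅∪out(9)=∅
  fail(10) 'bc': from fail(9)=0 chase 'c': 0 ⇒ 5;  out={3}∪out(5)={1,3}
  fail(11) 'bb': from fail(9)=0 chase 'b': 0 ⇒ 9;  out={4}∪out(9)={4}
  fail(3) 'acb': from fail(2)=5 chase 'b': 5→0 ⇒ 9;  out=∅∪out(9)=∅
  fail(8) 'dbb': from fail(7)=9 chase 'b': 9 ⇒ 11;  out={2}∪out(11)={2,4}
  fail(4) 'acbd': from fail(3)=9 chase 'd': 9→0 ⇒ 6;  out={0}∪out(6)={0}

Scan:
pos 0 'd': at 6
pos 1 'b': at 7
pos 2 'b': at 8  ** P2@[0:2],P4@[1:2]
pos 3 'd': at 6 ·f
pos 4 'b': at 7
pos 5 'c': at 10 ·f  ** P1@[5:5],P3@[4:5]
pos 6 'a': at 1 ·f
pos 7 'c': at 2  ** P1@[7:7]
pos 8 'b': at 3
pos 9 'd': at 4  ** P0@[6:9]
pos 10 'b': at 7 ·f
pos 11 'b': at 8  ** P2@[9:11],P4@[10:11]
pos 12 'b': at 11 ·f  ** P4@[11:12]
pos 13 'b': at 11 ·f  ** P4@[12:13]
pos 14 'a': at 1 ·f
pos 15 'c': at 2  ** P1@[15:15]
pos 16 'a': at 1 ·f
pos 17 'b': at 9 ·f
pos 18 'b': at 11  ** P4@[17:18]
pos 19 'c': at 10 ·f  ** P1@[19:19],P3@[18:19]
pos 20 'b': at 9 ·f
pos 21 'c': at 10  ** P1@[21:21],P3@[20:21]
pos 22 'c': at 5 ·f  ** P1@[22:22]
pos 23 'a': at 1 ·f
pos 24 'c': at 2  ** P1@[24:24]
pos 25 'b': at 3
pos 26 'd': at 4  ** P0@[23:26]
pos 27 'b': at 7 ·f
pos 28 'b': at 8  ** P2@[26:28],P4@[27:28]
pos 29 'd': at 6 ·f
pos 30 'b': at 7
pos 31 'b': at 8  ** P2@[29:31],P4@[30:31]
pos 32 'a': at 1 ·f
pos 33 'b': at 9 ·f
pos 34 'a': at 1 ·f
pos 35 'a': at 1 ·f
pos 36 'd': at 6 ·f
pos 37 'a': at 1 ·f
pos 38 'b': at 9 ·f
pos 39 'b': at 11  ** P4@[38:39]
pos 40 'b': at 11 ·f  ** P4@[39:40]
pos 41 'c': at 10 ·f  ** P1@[41:41],P3@[40:41]
pos 42 'b': at 9 ·f
pos 43 'c': at 10  ** P1@[43:43],P3@[42:43]
pos 44 'a': at 1 ·f
pos 45 'b': at 9 ·f
pos 46 'b': at 11  ** P4@[45:46]
pos 47 'b': at 11 ·f  ** P4@[46:47]
pos 48 'd': at 6 ·f
pos 49 'c': at 5 ·f  ** P1@[49:49]
pos 50 'c': at 5 ·f  ** P1@[50:50]
pos 51 'd': at 6 ·f
pos 52 'a': at 1 ·f
pos 53 'c': at 2  ** P1@[53:53]
pos 54 'b': at 3
pos 55 'd': at 4  ** P0@[52:55]
pos 56 'd': at 6 ·f
pos 57 'a': at 1 ·f
pos 58 'c': at 2  ** P1@[58:58]
pos 59 'b': at 3
pos 60 'd': at 4  ** P0@[57:60]
pos 61 'b': at 7 ·f
pos 62 'b': at 8  ** P2@[60:62],P4@[61:62]
pos 63 'a': at 1 ·f
pos 64 'd': at 6 ·f
pos 65 'b': at 7
pos 66 'b': at 8  ** P2@[64:66],P4@[65:66]
pos 67 'c': at 10 ·f  ** P1@[67:67],P3@[66:67]
pos 68 'b': at 9 ·f

Result: [[2,2],[2,4],[5,1],[5,3],[7,1],[9,0],[11,2],[11,4],[12,4],[13,4],[15,1],[18,4],[19,1],[19,3],[21,1],[21,3],[22,1],[24,1],[26,0],[28,2],[28,4],[31,2],[31,4],[39,4],[40,4],[41,1],[41,3],[43,1],[43,3],[46,4],[47,4],[49,1],[50,1],[53,1],[55,0],[58,1],[60,0],[62,2],[62,4],[66,2],[66,4],[67,1],[67,3]]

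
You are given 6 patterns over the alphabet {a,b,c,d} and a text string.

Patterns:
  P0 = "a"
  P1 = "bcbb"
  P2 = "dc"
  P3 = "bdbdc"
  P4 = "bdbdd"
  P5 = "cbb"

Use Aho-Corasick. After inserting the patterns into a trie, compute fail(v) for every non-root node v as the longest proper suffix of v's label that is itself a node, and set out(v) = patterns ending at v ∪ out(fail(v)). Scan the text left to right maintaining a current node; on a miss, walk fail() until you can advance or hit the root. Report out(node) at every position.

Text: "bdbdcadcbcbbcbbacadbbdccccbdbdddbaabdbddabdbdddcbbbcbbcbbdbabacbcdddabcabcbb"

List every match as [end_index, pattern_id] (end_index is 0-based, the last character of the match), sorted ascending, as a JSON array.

Construct AC machine:
Trie nodes:
  n0 'ε': a→1 b→2 c→13 d→6
  n1 'a': ·  ←P0
  n2 'b': c→3 d→8
  n3 'bc': b→4
  n4 'bcb': b→5
  n5 'bcbb': ·  ←P1
  n6 'd': c→7
  n7 'dc': ·  ←P2
  n8 'bd': b→9
  n9 'bdb': d→10
  n10 'bdbd': c→11 d→12
  n11 'bdbdc': ·  ←P3
  n12 'bdbdd': ·  ←P4
  n13 'c': b→14
  n14 'cb': b→15
  n15 'cbb': ·  ←P5

Failure links (BFS by depth):
  fail(1) 'a': from fail(0)=0 chase 'a': 0 ⇒ 0;  out={0}∪out(0)={0}
  fail(2) 'b': from fail(0)=0 chase 'b': 0 ⇒ 0;  out=∅∪out(0)=∅
  fail(6) 'd': from fail(0)=0 chase 'd': 0 ⇒ 0;  out=∅∪out(0)=∅
  fail(13) 'c': from fail(0)=0 chase 'c': 0 ⇒ 0;  out=∅∪out(0)=∅
  fail(3) 'bc': from fail(2)=0 chase 'c': 0 ⇒ 13;  out=∅∪out(13)=∅
  fail(7) 'dc': from fail(6)=0 chase 'c': 0 ⇒ 13;  out={2}∪out(13)={2}
  fail(8) 'bd': from fail(2)=0 chase 'd': 0 ⇒ 6;  out=∅∪out(6)=∅
  fail(14) 'cb': from fail(13)=0 chase 'b': 0 ⇒ 2;  out=∅∪out(2)=∅
  fail(4) 'bcb': from fail(3)=13 chase 'b': 13 ⇒ 14;  out=∅∪out(14)=∅
  fail(9) 'bdb': from fail(8)=6 chase 'b': 6→0 ⇒ 2;  out=∅∪out(2)=∅
  fail(15) 'cbb': from fail(14)=2 chase 'b': 2→0 ⇒ 2;  out={5}∪out(2)={5}
  fail(5) 'bcbb': from fail(4)=14 chase 'b': 14 ⇒ 15;  out={1}∪out(15)={1,5}
  fail(10) 'bdbd': from fail(9)=2 chase 'd': 2 ⇒ 8;  out=∅∪out(8)=∅
  fail(11) 'bdbdc': from fail(10)=8 chase 'c': 8→6 ⇒ 7;  out={3}∪out(7)={2,3}
  fail(12) 'bdbdd': from fail(10)=8 chase 'd': 8→6→0 ⇒ 6;  out={4}∪out(6)={4}

Scan:
i=0 'b': node 0→2
i=1 'd': node 2→8
i=2 'b': node 8→9
i=3 'd': node 9→10
i=4 'c': node 10→11  → match P2@[3:4],P3@[0:4]
i=5 'a': node 11→1 (fail-walked)  → match P0@[5:5]
i=6 'd': node 1→6 (fail-walked)
i=7 'c': node 6→7  → match P2@[6:7]
i=8 'b': node 7→14 (fail-walked)
i=9 'c': node 14→3 (fail-walked)
i=10 'b': node 3→4
i=11 'b': node 4→5  → match P1@[8:11],P5@[9:11]
i=12 'c': node 5→3 (fail-walked)
i=13 'b': node 3→4
i=14 'b': node 4→5  → match P1@[11:14],P5@[12:14]
i=15 'a': node 5→1 (fail-walked)  → match P0@[15:15]
i=16 'c': node 1→13 (fail-walked)
i=17 'a': node 13→1 (fail-walked)  → match P0@[17:17]
i=18 'd': node 1→6 (fail-walked)
i=19 'b': node 6→2 (fail-walked)
i=20 'b': node 2→2 (fail-walked)
i=21 'd': node 2→8
i=22 'c': node 8→7 (fail-walked)  → match P2@[21:22]
i=23 'c': node 7→13 (fail-walked)
i=24 'c': node 13→13 (fail-walked)
i=25 'c': node 13→13 (fail-walked)
i=26 'b': node 13→14
i=27 'd': node 14→8 (fail-walked)
i=28 'b': node 8→9
i=29 'd': node 9→10
i=30 'd': node 10→12  → match P4@[26:30]
i=31 'd': node 12→6 (fail-walked)
i=32 'b': node 6→2 (fail-walked)
i=33 'a': node 2→1 (fail-walked)  → match P0@[33:33]
i=34 'a': node 1→1 (fail-walked)  → match P0@[34:34]
i=35 'b': node 1→2 (fail-walked)
i=36 'd': node 2→8
i=37 'b': node 8→9
i=38 'd': node 9→10
i=39 'd': node 10→12  → match P4@[35:39]
i=40 'a': node 12→1 (fail-walked)  → match P0@[40:40]
i=41 'b': node 1→2 (fail-walked)
i=42 'd': node 2→8
i=43 'b': node 8→9
i=44 'd': node 9→10
i=45 'd': node 10→12  → match P4@[41:45]
i=46 'd': node 12→6 (fail-walked)
i=47 'c': node 6→7  → match P2@[46:47]
i=48 'b': node 7→14 (fail-walked)
i=49 'b': node 14→15  → match P5@[47:49]
i=50 'b': node 15→2 (fail-walked)
i=51 'c': node 2→3
i=52 'b': node 3→4
i=53 'b': node 4→5  → match P1@[50:53],P5@[51:53]
i=54 'c': node 5→3 (fail-walked)
i=55 'b': node 3→4
i=56 'b': node 4→5  → match P1@[53:56],P5@[54:56]
i=57 'd': node 5→8 (fail-walked)
i=58 'b': node 8→9
i=59 'a': node 9→1 (fail-walked)  → match P0@[59:59]
i=60 'b': node 1→2 (fail-walked)
i=61 'a': node 2→1 (fail-walked)  → match P0@[61:61]
i=62 'c': node 1→13 (fail-walked)
i=63 'b': node 13→14
i=64 'c': node 14→3 (fail-walked)
i=65 'd': node 3→6 (fail-walked)
i=66 'd': node 6→6 (fail-walked)
i=67 'd': node 6→6 (fail-walked)
i=68 'a': node 6→1 (fail-walked)  → match P0@[68:68]
i=69 'b': node 1→2 (fail-walked)
i=70 'c': node 2→3
i=71 'a': node 3→1 (fail-walked)  → match P0@[71:71]
i=72 'b': node 1→2 (fail-walked)
i=73 'c': node 2→3
i=74 'b': node 3→4
i=75 'b': node 4→5  → match P1@[72:75],P5@[73:75]

Result: [[4,2],[4,3],[5,0],[7,2],[11,1],[11,5],[14,1],[14,5],[15,0],[17,0],[22,2],[30,4],[33,0],[34,0],[39,4],[40,0],[45,4],[47,2],[49,5],[53,1],[53,5],[56,1],[56,5],[59,0],[61,0],[68,0],[71,0],[75,1],[75,5]]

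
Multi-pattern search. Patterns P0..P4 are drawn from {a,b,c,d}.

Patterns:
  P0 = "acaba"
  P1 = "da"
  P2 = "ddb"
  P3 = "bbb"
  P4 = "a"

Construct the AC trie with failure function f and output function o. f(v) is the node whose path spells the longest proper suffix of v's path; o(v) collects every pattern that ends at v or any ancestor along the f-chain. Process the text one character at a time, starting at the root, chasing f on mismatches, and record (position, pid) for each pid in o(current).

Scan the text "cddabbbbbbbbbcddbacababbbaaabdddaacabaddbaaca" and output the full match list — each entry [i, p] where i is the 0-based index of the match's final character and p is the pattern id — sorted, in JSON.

Build automaton:
Trie nodes:
  n0 'ε': a→1 b→10 d→6
  n1 'a': c→2  ←P4
  n2 'ac': a→3
  n3 'aca': b→4
  n4 'acab': a→5
  n5 'acaba': ·  ←P0
  n6 'd': a→7 d→8
  n7 'da': ·  ←P1
  n8 'dd': b→9
  n9 'ddb': ·  ←P2
  n10 'b': b→11
  n11 'bb': b→12
  n12 'bbb': ·  ←P3

Failure links (BFS by depth):
  fail(1) 'a': from fail(0)=0 chase 'a': 0 ⇒ 0;  out={4}∪out(0)={4}
  fail(6) 'd': from fail(0)=0 chase 'd': 0 ⇒ 0;  out=∅∪out(0)=∅
  fail(10) 'b': from fail(0)=0 chase 'b': 0 ⇒ 0;  out=∅∪out(0)=∅
  fail(2) 'ac': from fail(1)=0 chase 'c': 0 ⇒ 0;  out=∅∪out(0)=∅
  fail(7) 'da': from fail(6)=0 chase 'a': 0 ⇒ 1;  out={1}∪out(1)={1,4}
  fail(8) 'dd': from fail(6)=0 chase 'd': 0 ⇒ 6;  out=∅∪out(6)=∅
  fail(11) 'bb': from fail(10)=0 chase 'b': 0 ⇒ 10;  out=∅∪out(10)=∅
  fail(3) 'aca': from fail(2)=0 chase 'a': 0 ⇒ 1;  out=∅∪out(1)={4}
  fail(9) 'ddb': from fail(8)=6 chase 'b': 6→0 ⇒ 10;  out={2}∪out(10)={2}
  fail(12) 'bbb': from fail(11)=10 chase 'b': 10 ⇒ 11;  out={3}∪out(11)={3}
  fail(4) 'acab': from fail(3)=1 chase 'b': 1→0 ⇒ 10;  out=∅∪out(10)=∅
  fail(5) 'acaba': from fail(4)=10 chase 'a': 10→0 ⇒ 1;  out={0}∪out(1)={0,4}

Run:
[0] read 'c'  n0⇒n0
[1] read 'd'  n0⇒n6
[2] read 'd'  n6⇒n8
[3] read 'a'  n8⇒n7 (via fail)  → match P1@[2:3],P4@[3:3]
[4] read 'b'  n7⇒n10 (via fail)
[5] read 'b'  n10⇒n11
[6] read 'b'  n11⇒n12  → match P3@[4:6]
[7] read 'b'  n12⇒n12 (via fail)  → match P3@[5:7]
[8] read 'b'  n12⇒n12 (via fail)  → match P3@[6:8]
[9] read 'b'  n12⇒n12 (via fail)  → match P3@[7:9]
[10] read 'b'  n12⇒n12 (via fail)  → match P3@[8:10]
[11] read 'b'  n12⇒n12 (via fail)  → match P3@[9:11]
[12] read 'b'  n12⇒n12 (via fail)  → match P3@[10:12]
[13] read 'c'  n12⇒n0 (via fail)
[14] read 'd'  n0⇒n6
[15] read 'd'  n6⇒n8
[16] read 'b'  n8⇒n9  → match P2@[14:16]
[17] read 'a'  n9⇒n1 (via fail)  → match P4@[17:17]
[18] read 'c'  n1⇒n2
[19] read 'a'  n2⇒n3  → match P4@[19:19]
[20] read 'b'  n3⇒n4
[21] read 'a'  n4⇒n5  → match P0@[17:21],P4@[21:21]
[22] read 'b'  n5⇒n10 (via fail)
[23] read 'b'  n10⇒n11
[24] read 'b'  n11⇒n12  → match P3@[22:24]
[25] read 'a'  n12⇒n1 (via fail)  → match P4@[25:25]
[26] read 'a'  n1⇒n1 (via fail)  → match P4@[26:26]
[27] read 'a'  n1⇒n1 (via fail)  → match P4@[27:27]
[28] read 'b'  n1⇒n10 (via fail)
[29] read 'd'  n10⇒n6 (via fail)
[30] read 'd'  n6⇒n8
[31] read 'd'  n8⇒n8 (via fail)
[32] read 'a'  n8⇒n7 (via fail)  → match P1@[31:32],P4@[32:32]
[33] read 'a'  n7⇒n1 (via fail)  → match P4@[33:33]
[34] read 'c'  n1⇒n2
[35] read 'a'  n2⇒n3  → match P4@[35:35]
[36] read 'b'  n3⇒n4
[37] read 'a'  n4⇒n5  → match P0@[33:37],P4@[37:37]
[38] read 'd'  n5⇒n6 (via fail)
[39] read 'd'  n6⇒n8
[40] read 'b'  n8⇒n9  → match P2@[38:40]
[41] read 'a'  n9⇒n1 (via fail)  → match P4@[41:41]
[42] read 'a'  n1⇒n1 (via fail)  → match P4@[42:42]
[43] read 'c'  n1⇒n2
[44] read 'a'  n2⇒n3  → match P4@[44:44]

Result: [[3,1],[3,4],[6,3],[7,3],[8,3],[9,3],[10,3],[11,3],[12,3],[16,2],[17,4],[19,4],[21,0],[21,4],[24,3],[25,4],[26,4],[27,4],[32,1],[32,4],[33,4],[35,4],[37,0],[37,4],[40,2],[41,4],[42,4],[44,4]]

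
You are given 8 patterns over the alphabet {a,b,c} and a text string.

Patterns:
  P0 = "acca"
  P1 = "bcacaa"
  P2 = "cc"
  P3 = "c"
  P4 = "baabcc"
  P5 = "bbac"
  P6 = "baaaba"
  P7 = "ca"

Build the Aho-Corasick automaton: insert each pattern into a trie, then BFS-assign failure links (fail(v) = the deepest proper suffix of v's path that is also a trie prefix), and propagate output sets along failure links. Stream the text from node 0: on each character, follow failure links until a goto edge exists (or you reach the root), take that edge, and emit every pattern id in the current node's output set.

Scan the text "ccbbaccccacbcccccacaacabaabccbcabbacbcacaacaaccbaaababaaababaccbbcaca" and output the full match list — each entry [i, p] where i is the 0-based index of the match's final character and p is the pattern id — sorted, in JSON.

Build automaton:
Trie (insert patterns):
  0='ε' goto a→1 b→5 c→11
  1='a' goto c→2
  2='ac' goto c→3
  3='acc' goto a→4
  4='acca' goto ·  ←P0
  5='b' goto a→13 b→18 c→6
  6='bc' goto a→7
  7='bca' goto c→8
  8='bcac' goto a→9
  9='bcaca' goto a→10
  10='bcacaa' goto ·  ←P1
  11='c' goto a→24 c→12  ←P3
  12='cc' goto ·  ←P2
  13='ba' goto a→14
  14='baa' goto a→21 b→15
  15='baab' goto c→16
  16='baabc' goto c→17
  17='baabcc' goto ·  ←P4
  18='bb' goto a→19
  19='bba' goto c→20
  20='bbac' goto ·  ←P5
  21='baaa' goto b→22
  22='baaab' goto a→23
  23='baaaba' goto ·  ←P6
  24='ca' goto ·  ←P7

Failure links (BFS by depth):
  fail(1) 'a': from fail(0)=0 chase 'a': 0 ⇒ 0;  out=∅∪out(0)=∅
  fail(5) 'b': from fail(0)=0 chase 'b': 0 ⇒ 0;  out=∅∪out(0)=∅
  fail(11) 'c': from fail(0)=0 chase 'c': 0 ⇒ 0;  out={3}∪out(0)={3}
  fail(2) 'ac': from fail(1)=0 chase 'c': 0 ⇒ 11;  out=∅∪out(11)={3}
  fail(6) 'bc': from fail(5)=0 chase 'c': 0 ⇒ 11;  out=∅∪out(11)={3}
  fail(12) 'cc': from fail(11)=0 chase 'c': 0 ⇒ 11;  out={2}∪out(11)={2,3}
  fail(13) 'ba': from fail(5)=0 chase 'a': 0 ⇒ 1;  out=∅∪out(1)=∅
  fail(18) 'bb': from fail(5)=0 chase 'b': 0 ⇒ 5;  out=∅∪out(5)=∅
  fail(24) 'ca': from fail(11)=0 chase 'a': 0 ⇒ 1;  out={7}∪out(1)={7}
  fail(3) 'acc': from fail(2)=11 chase 'c': 11 ⇒ 12;  out=∅∪out(12)={2,3}
  fail(7) 'bca': from fail(6)=11 chase 'a': 11 ⇒ 24;  out=∅∪out(24)={7}
  fail(14) 'baa': from fail(13)=1 chase 'a': 1→0 ⇒ 1;  out=∅∪out(1)=∅
  fail(19) 'bba': from fail(18)=5 chase 'a': 5 ⇒ 13;  out=∅∪out(13)=∅
  fail(4) 'acca': from fail(3)=12 chase 'a': 12→11 ⇒ 24;  out={0}∪out(24)={0,7}
  fail(8) 'bcac': from fail(7)=24 chase 'c': 24→1 ⇒ 2;  out=∅∪out(2)={3}
  fail(15) 'baab': from fail(14)=1 chase 'b': 1→0 ⇒ 5;  out=∅∪out(5)=∅
  fail(20) 'bbac': from fail(19)=13 chase 'c': 13→1 ⇒ 2;  out={5}∪out(2)={3,5}
  fail(21) 'baaa': from fail(14)=1 chase 'a': 1→0 ⇒ 1;  out=∅∪out(1)=∅
  fail(9) 'bcaca': from fail(8)=2 chase 'a': 2→11 ⇒ 24;  out=∅∪out(24)={7}
  fail(16) 'baabc': from fail(15)=5 chase 'c': 5 ⇒ 6;  out=∅∪out(6)={3}
  fail(22) 'baaab': from fail(21)=1 chase 'b': 1→0 ⇒ 5;  out=∅∪out(5)=∅
  fail(10) 'bcacaa': from fail(9)=24 chase 'a': 24→1→0 ⇒ 1;  out={1}∪out(1)={1}
  fail(17) 'baabcc': from fail(16)=6 chase 'c': 6→11 ⇒ 12;  out={4}∪out(12)={2,3,4}
  fail(23) 'baaaba': from fail(22)=5 chase 'a': 5 ⇒ 13;  out={6}∪out(13)={6}

Run:
i=0 'c': node 0→11  emit P3@[0:0]
i=1 'c': node 11→12  emit P2@[0:1],P3@[1:1]
i=2 'b': node 12→5 (fail-walked)
i=3 'b': node 5→18
i=4 'a': node 18→19
i=5 'c': node 19→20  emit P3@[5:5],P5@[2:5]
i=6 'c': node 20→3 (fail-walked)  emit P2@[5:6],P3@[6:6]
i=7 'c': node 3→12 (fail-walked)  emit P2@[6:7],P3@[7:7]
i=8 'c': node 12→12 (fail-walked)  emit P2@[7:8],P3@[8:8]
i=9 'a': node 12→24 (fail-walked)  emit P7@[8:9]
i=10 'c': node 24→2 (fail-walked)  emit P3@[10:10]
i=11 'b': node 2→5 (fail-walked)
i=12 'c': node 5→6  emit P3@[12:12]
i=13 'c': node 6→12 (fail-walked)  emit P2@[12:13],P3@[13:13]
i=14 'c': node 12→12 (fail-walked)  emit P2@[13:14],P3@[14:14]
i=15 'c': node 12→12 (fail-walked)  emit P2@[14:15],P3@[15:15]
i=16 'c': node 12→12 (fail-walked)  emit P2@[15:16],P3@[16:16]
i=17 'a': node 12→24 (fail-walked)  emit P7@[16:17]
i=18 'c': node 24→2 (fail-walked)  emit P3@[18:18]
i=19 'a': node 2→24 (fail-walked)  emit P7@[18:19]
i=20 'a': node 24→1 (fail-walked)
i=21 'c': node 1→2  emit P3@[21:21]
i=22 'a': node 2→24 (fail-walked)  emit P7@[21:22]
i=23 'b': node 24→5 (fail-walked)
i=24 'a': node 5→13
i=25 'a': node 13→14
i=26 'b': node 14→15
i=27 'c': node 15→16  emit P3@[27:27]
i=28 'c': node 16→17  emit P2@[27:28],P3@[28:28],P4@[23:28]
i=29 'b': node 17→5 (fail-walked)
i=30 'c': node 5→6  emit P3@[30:30]
i=31 'a': node 6→7  emit P7@[30:31]
i=32 'b': node 7→5 (fail-walked)
i=33 'b': node 5→18
i=34 'a': node 18→19
i=35 'c': node 19→20  emit P3@[35:35],P5@[32:35]
i=36 'b': node 20→5 (fail-walked)
i=37 'c': node 5→6  emit P3@[37:37]
i=38 'a': node 6→7  emit P7@[37:38]
i=39 'c': node 7→8  emit P3@[39:39]
i=40 'a': node 8→9  emit P7@[39:40]
i=41 'a': node 9→10  emit P1@[36:41]
i=42 'c': node 10→2 (fail-walked)  emit P3@[42:42]
i=43 'a': node 2→24 (fail-walked)  emit P7@[42:43]
i=44 'a': node 24→1 (fail-walked)
i=45 'c': node 1→2  emit P3@[45:45]
i=46 'c': node 2→3  emit P2@[45:46],P3@[46:46]
i=47 'b': node 3→5 (fail-walked)
i=48 'a': node 5→13
i=49 'a': node 13→14
i=50 'a': node 14→21
i=51 'b': node 21→22
i=52 'a': node 22→23  emit P6@[47:52]
i=53 'b': node 23→5 (fail-walked)
i=54 'a': node 5→13
i=55 'a': node 13→14
i=56 'a': node 14→21
i=57 'b': node 21→22
i=58 'a': node 22→23  emit P6@[53:58]
i=59 'b': node 23→5 (fail-walked)
i=60 'a': node 5→13
i=61 'c': node 13→2 (fail-walked)  emit P3@[61:61]
i=62 'c': node 2→3  emit P2@[61:62],P3@[62:62]
i=63 'b': node 3→5 (fail-walked)
i=64 'b': node 5→18
i=65 'c': node 18→6 (fail-walked)  emit P3@[65:65]
i=66 'a': node 6→7  emit P7@[65:66]
i=67 'c': node 7→8  emit P3@[67:67]
i=68 'a': node 8→9  emit P7@[67:68]

Result: [[0,3],[1,2],[1,3],[5,3],[5,5],[6,2],[6,3],[7,2],[7,3],[8,2],[8,3],[9,7],[10,3],[12,3],[13,2],[13,3],[14,2],[14,3],[15,2],[15,3],[16,2],[16,3],[17,7],[18,3],[19,7],[21,3],[22,7],[27,3],[28,2],[28,3],[28,4],[30,3],[31,7],[35,3],[35,5],[37,3],[38,7],[39,3],[40,7],[41,1],[42,3],[43,7],[45,3],[46,2],[46,3],[52,6],[58,6],[61,3],[62,2],[62,3],[65,3],[66,7],[67,3],[68,7]]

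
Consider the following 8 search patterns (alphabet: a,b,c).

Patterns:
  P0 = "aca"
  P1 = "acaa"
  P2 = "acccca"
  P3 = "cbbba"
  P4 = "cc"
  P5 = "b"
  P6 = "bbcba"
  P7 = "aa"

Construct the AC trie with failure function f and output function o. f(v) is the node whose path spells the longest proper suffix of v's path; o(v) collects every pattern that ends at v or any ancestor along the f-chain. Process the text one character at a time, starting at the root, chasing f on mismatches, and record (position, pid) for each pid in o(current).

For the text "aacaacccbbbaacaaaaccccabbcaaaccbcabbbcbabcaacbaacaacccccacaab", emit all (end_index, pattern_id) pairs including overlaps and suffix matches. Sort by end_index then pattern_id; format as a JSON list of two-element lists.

Build:
Trie (insert patterns):
  0='ε' goto a→1 b→15 c→9
  1='a' goto a→20 c→2
  2='ac' goto a→3 c→5
  3='aca' goto a→4  [P0 ends]
  4='acaa' goto ·  [P1 ends]
  5='acc' goto c→6
  6='accc' goto c→7
  7='acccc' goto a→8
  8='acccca' goto ·  [P2 ends]
  9='c' goto b→10 c→14
  10='cb' goto b→11
  11='cbb' goto b→12
  12='cbbb' goto a→13
  13='cbbba' goto ·  [P3 ends]
  14='cc' goto ·  [P4 ends]
  15='b' goto b→16  [P5 ends]
  16='bb' goto c→17
  17='bbc' goto b→18
  18='bbcb' goto a→19
  19='bbcba' goto ·  [P6 ends]
  20='aa' goto ·  [P7 ends]

Failure links (BFS by depth):
  n1('a'): parent n0 fail=0; on 'a' 0 → fail=0;  out ∅∪∅=∅
  n9('c'): parent n0 fail=0; on 'c' 0 → fail=0;  out ∅∪∅=∅
  n15('b'): parent n0 fail=0; on 'b' 0 → fail=0;  out {5}∪∅={5}
  n2('ac'): parent n1 fail=0; on 'c' 0 → fail=9;  out ∅∪∅=∅
  n10('cb'): parent n9 fail=0; on 'b' 0 → fail=15;  out ∅∪{5}={5}
  n14('cc'): parent n9 fail=0; on 'c' 0 → fail=9;  out {4}∪∅={4}
  n16('bb'): parent n15 fail=0; on 'b' 0 → fail=15;  out ∅∪{5}={5}
  n20('aa'): parent n1 fail=0; on 'a' 0 → fail=1;  out {7}∪∅={7}
  n3('aca'): parent n2 fail=9; on 'a' 9→0 → fail=1;  out {0}∪∅={0}
  n5('acc'): parent n2 fail=9; on 'c' 9 → fail=14;  out ∅∪{4}={4}
  n11('cbb'): parent n10 fail=15; on 'b' 15 → fail=16;  out ∅∪{5}={5}
  n17('bbc'): parent n16 fail=15; on 'c' 15→0 → fail=9;  out ∅∪∅=∅
  n4('acaa'): parent n3 fail=1; on 'a' 1 → fail=20;  out {1}∪{7}={1,7}
  n6('accc'): parent n5 fail=14; on 'c' 14→9 → fail=14;  out ∅∪{4}={4}
  n12('cbbb'): parent n11 fail=16; on 'b' 16→15 → fail=16;  out ∅∪{5}={5}
  n18('bbcb'): parent n17 fail=9; on 'b' 9 → fail=10;  out ∅∪{5}={5}
  n7('acccc'): parent n6 fail=14; on 'c' 14→9 → fail=14;  out ∅∪{4}={4}
  n13('cbbba'): parent n12 fail=16; on 'a' 16→15→0 → fail=1;  out {3}∪∅={3}
  n19('bbcba'): parent n18 fail=10; on 'a' 10→15→0 → fail=1;  out {6}∪∅={6}
  n8('acccca'): parent n7 fail=14; on 'a' 14→9→0 → fail=1;  out {2}∪∅={2}

Run:
pos 0 'a': at 1
pos 1 'a': at 20  emit P7@[0:1]
pos 2 'c': at 2 (via fail)
pos 3 'a': at 3  emit P0@[1:3]
pos 4 'a': at 4  emit P1@[1:4],P7@[3:4]
pos 5 'c': at 2 (via fail)
pos 6 'c': at 5  emit P4@[5:6]
pos 7 'c': at 6  emit P4@[6:7]
pos 8 'b': at 10 (via fail)  emit P5@[8:8]
pos 9 'b': at 11  emit P5@[9:9]
pos 10 'b': at 12  emit P5@[10:10]
pos 11 'a': at 13  emit P3@[7:11]
pos 12 'a': at 20 (via fail)  emit P7@[11:12]
pos 13 'c': at 2 (via fail)
pos 14 'a': at 3  emit P0@[12:14]
pos 15 'a': at 4  emit P1@[12:15],P7@[14:15]
pos 16 'a': at 20 (via fail)  emit P7@[15:16]
pos 17 'a': at 20 (via fail)  emit P7@[16:17]
pos 18 'c': at 2 (via fail)
pos 19 'c': at 5  emit P4@[18:19]
pos 20 'c': at 6  emit P4@[19:20]
pos 21 'c': at 7  emit P4@[20:21]
pos 22 'a': at 8  emit P2@[17:22]
pos 23 'b': at 15 (via fail)  emit P5@[23:23]
pos 24 'b': at 16  emit P5@[24:24]
pos 25 'c': at 17
pos 26 'a': at 1 (via fail)
pos 27 'a': at 20  emit P7@[26:27]
pos 28 'a': at 20 (via fail)  emit P7@[27:28]
pos 29 'c': at 2 (via fail)
pos 30 'c': at 5  emit P4@[29:30]
pos 31 'b': at 10 (via fail)  emit P5@[31:31]
pos 32 'c': at 9 (via fail)
pos 33 'a': at 1 (via fail)
pos 34 'b': at 15 (via fail)  emit P5@[34:34]
pos 35 'b': at 16  emit P5@[35:35]
pos 36 'b': at 16 (via fail)  emit P5@[36:36]
pos 37 'c': at 17
pos 38 'b': at 18  emit P5@[38:38]
pos 39 'a': at 19  emit P6@[35:39]
pos 40 'b': at 15 (via fail)  emit P5@[40:40]
pos 41 'c': at 9 (via fail)
pos 42 'a': at 1 (via fail)
pos 43 'a': at 20  emit P7@[42:43]
pos 44 'c': at 2 (via fail)
pos 45 'b': at 10 (via fail)  emit P5@[45:45]
pos 46 'a': at 1 (via fail)
pos 47 'a': at 20  emit P7@[46:47]
pos 48 'c': at 2 (via fail)
pos 49 'a': at 3  emit P0@[47:49]
pos 50 'a': at 4  emit P1@[47:50],P7@[49:50]
pos 51 'c': at 2 (via fail)
pos 52 'c': at 5  emit P4@[51:52]
pos 53 'c': at 6  emit P4@[52:53]
pos 54 'c': at 7  emit P4@[53:54]
pos 55 'c': at 14 (via fail)  emit P4@[54:55]
pos 56 'a': at 1 (via fail)
pos 57 'c': at 2
pos 58 'a': at 3  emit P0@[56:58]
pos 59 'a': at 4  emit P1@[56:59],P7@[58:59]
pos 60 'b': at 15 (via fail)  emit P5@[60:60]

All matches (sorted): [[1,7],[3,0],[4,1],[4,7],[6,4],[7,4],[8,5],[9,5],[10,5],[11,3],[12,7],[14,0],[15,1],[15,7],[16,7],[17,7],[19,4],[20,4],[21,4],[22,2],[23,5],[24,5],[27,7],[28,7],[30,4],[31,5],[34,5],[35,5],[36,5],[38,5],[39,6],[40,5],[43,7],[45,5],[47,7],[49,0],[50,1],[50,7],[52,4],[53,4],[54,4],[55,4],[58,0],[59,1],[59,7],[60,5]]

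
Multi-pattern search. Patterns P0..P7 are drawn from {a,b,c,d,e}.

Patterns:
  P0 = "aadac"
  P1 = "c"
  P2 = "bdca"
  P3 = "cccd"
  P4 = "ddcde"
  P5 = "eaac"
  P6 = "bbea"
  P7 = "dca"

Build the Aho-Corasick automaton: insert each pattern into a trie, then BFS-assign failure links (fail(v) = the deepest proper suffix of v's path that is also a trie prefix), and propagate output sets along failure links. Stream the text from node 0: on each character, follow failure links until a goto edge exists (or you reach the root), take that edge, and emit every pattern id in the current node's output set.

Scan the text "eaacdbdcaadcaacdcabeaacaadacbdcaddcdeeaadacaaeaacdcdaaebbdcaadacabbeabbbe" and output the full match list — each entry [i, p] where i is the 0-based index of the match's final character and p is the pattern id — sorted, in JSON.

Build automaton:
Trie (insert patterns):
  n0 'ε': a→1 b→7 c→6 d→14 e→19
  n1 'a': a→2
  n2 'aa': d→3
  n3 'aad': a→4
  n4 'aada': c→5
  n5 'aadac': ·  ←P0
  n6 'c': c→11  ←P1
  n7 'b': b→23 d→8
  n8 'bd': c→9
  n9 'bdc': a→10
  n10 'bdca': ·  ←P2
  n11 'cc': c→12
  n12 'ccc': d→13
  n13 'cccd': ·  ←P3
  n14 'd': c→26 d→15
  n15 'dd': c→16
  n16 'ddc': d→17
  n17 'ddcd': e→18
  n18 'ddcde': ·  ←P4
  n19 'e': a→20
  n20 'ea': a→21
  n21 'eaa': c→22
  n22 'eaac': ·  ←P5
  n23 'bb': e→24
  n24 'bbe': a→25
  n25 'bbea': ·  ←P6
  n26 'dc': a→27
  n27 'dca': ·  ←P7

Failure links (BFS by depth):
  fail(1) 'a': from fail(0)=0 chase 'a': 0 ⇒ 0;  out=∅∪out(0)=∅
  fail(6) 'c': from fail(0)=0 chase 'c': 0 ⇒ 0;  out={1}∪out(0)={1}
  fail(7) 'b': from fail(0)=0 chase 'b': 0 ⇒ 0;  out=∅∪out(0)=∅
  fail(14) 'd': from fail(0)=0 chase 'd': 0 ⇒ 0;  out=∅∪out(0)=∅
  fail(19) 'e': from fail(0)=0 chase 'e': 0 ⇒ 0;  out=∅∪out(0)=∅
  fail(2) 'aa': from fail(1)=0 chase 'a': 0 ⇒ 1;  out=∅∪out(1)=∅
  fail(8) 'bd': from fail(7)=0 chase 'd': 0 ⇒ 14;  out=∅∪out(14)=∅
  fail(11) 'cc': from fail(6)=0 chase 'c': 0 ⇒ 6;  out=∅∪out(6)={1}
  fail(15) 'dd': from fail(14)=0 chase 'd': 0 ⇒ 14;  out=∅∪out(14)=∅
  fail(20) 'ea': from fail(19)=0 chase 'a': 0 ⇒ 1;  out=∅∪out(1)=∅
  fail(23) 'bb': from fail(7)=0 chase 'b': 0 ⇒ 7;  out=∅∪out(7)=∅
  fail(26) 'dc': from fail(14)=0 chase 'c': 0 ⇒ 6;  out=∅∪out(6)={1}
  fail(3) 'aad': from fail(2)=1 chase 'd': 1→0 ⇒ 14;  out=∅∪out(14)=∅
  fail(9) 'bdc': from fail(8)=14 chase 'c': 14 ⇒ 26;  out=∅∪out(26)={1}
  fail(12) 'ccc': from fail(11)=6 chase 'c': 6 ⇒ 11;  out=∅∪out(11)={1}
  fail(16) 'ddc': from fail(15)=14 chase 'c': 14 ⇒ 26;  out=∅∪out(26)={1}
  fail(21) 'eaa': from fail(20)=1 chase 'a': 1 ⇒ 2;  out=∅∪out(2)=∅
  fail(24) 'bbe': from fail(23)=7 chase 'e': 7→0 ⇒ 19;  out=∅∪out(19)=∅
  fail(27) 'dca': from fail(26)=6 chase 'a': 6→0 ⇒ 1;  out={7}∪out(1)={7}
  fail(4) 'aada': from fail(3)=14 chase 'a': 14→0 ⇒ 1;  out=∅∪out(1)=∅
  fail(10) 'bdca': from fail(9)=26 chase 'a': 26 ⇒ 27;  out={2}∪out(27)={2,7}
  fail(13) 'cccd': from fail(12)=11 chase 'd': 11→6→0 ⇒ 14;  out={3}∪out(14)={3}
  fail(17) 'ddcd': from fail(16)=26 chase 'd': 26→6→0 ⇒ 14;  out=∅∪out(14)=∅
  fail(22) 'eaac': from fail(21)=2 chase 'c': 2→1→0 ⇒ 6;  out={5}∪out(6)={1,5}
  fail(25) 'bbea': from fail(24)=19 chase 'a': 19 ⇒ 20;  out={6}∪out(20)={6}
  fail(5) 'aadac': from fail(4)=1 chase 'c': 1→0 ⇒ 6;  out={0}∪out(6)={0,1}
  fail(18) 'ddcde': from fail(17)=14 chase 'e': 14→0 ⇒ 19;  out={4}∪out(19)={4}

Run:
i=0 'e': node 0→19
i=1 'a': node 19→20
i=2 'a': node 20→21
i=3 'c': node 21→22  → match P1@[3:3],P5@[0:3]
i=4 'd': node 22→14 ·f
i=5 'b': node 14→7 ·f
i=6 'd': node 7→8
i=7 'c': node 8→9  → match P1@[7:7]
i=8 'a': node 9→10  → match P2@[5:8],P7@[6:8]
i=9 'a': node 10→2 ·f
i=10 'd': node 2→3
i=11 'c': node 3→26 ·f  → match P1@[11:11]
i=12 'a': node 26→27  → match P7@[10:12]
i=13 'a': node 27→2 ·f
i=14 'c': node 2→6 ·f  → match P1@[14:14]
i=15 'd': node 6→14 ·f
i=16 'c': node 14→26  → match P1@[16:16]
i=17 'a': node 26→27  → match P7@[15:17]
i=18 'b': node 27→7 ·f
i=19 'e': node 7→19 ·f
i=20 'a': node 19→20
i=21 'a': node 20→21
i=22 'c': node 21→22  → match P1@[22:22],P5@[19:22]
i=23 'a': node 22→1 ·f
i=24 'a': node 1→2
i=25 'd': node 2→3
i=26 'a': node 3→4
i=27 'c': node 4→5  → match P0@[23:27],P1@[27:27]
i=28 'b': node 5→7 ·f
i=29 'd': node 7→8
i=30 'c': node 8→9  → match P1@[30:30]
i=31 'a': node 9→10  → match P2@[28:31],P7@[29:31]
i=32 'd': node 10→14 ·f
i=33 'd': node 14→15
i=34 'c': node 15→16  → match P1@[34:34]
i=35 'd': node 16→17
i=36 'e': node 17→18  → match P4@[32:36]
i=37 'e': node 18→19 ·f
i=38 'a': node 19→20
i=39 'a': node 20→21
i=40 'd': node 21→3 ·f
i=41 'a': node 3→4
i=42 'c': node 4→5  → match P0@[38:42],P1@[42:42]
i=43 'a': node 5→1 ·f
i=44 'a': node 1→2
i=45 'e': node 2→19 ·f
i=46 'a': node 19→20
i=47 'a': node 20→21
i=48 'c': node 21→22  → match P1@[48:48],P5@[45:48]
i=49 'd': node 22→14 ·f
i=50 'c': node 14→26  → match P1@[50:50]
i=51 'd': node 26→14 ·f
i=52 'a': node 14→1 ·f
i=53 'a': node 1→2
i=54 'e': node 2→19 ·f
i=55 'b': node 19→7 ·f
i=56 'b': node 7→23
i=57 'd': node 23→8 ·f
i=58 'c': node 8→9  → match P1@[58:58]
i=59 'a': node 9→10  → match P2@[56:59],P7@[57:59]
i=60 'a': node 10→2 ·f
i=61 'd': node 2→3
i=62 'a': node 3→4
i=63 'c': node 4→5  → match P0@[59:63],P1@[63:63]
i=64 'a': node 5→1 ·f
i=65 'b': node 1→7 ·f
i=66 'b': node 7→23
i=67 'e': node 23→24
i=68 'a': node 24→25  → match P6@[65:68]
i=69 'b': node 25→7 ·f
i=70 'b': node 7→23
i=71 'b': node 23→23 ·f
i=72 'e': node 23→24

All matches (sorted): [[3,1],[3,5],[7,1],[8,2],[8,7],[11,1],[12,7],[14,1],[16,1],[17,7],[22,1],[22,5],[27,0],[27,1],[30,1],[31,2],[31,7],[34,1],[36,4],[42,0],[42,1],[48,1],[48,5],[50,1],[58,1],[59,2],[59,7],[63,0],[63,1],[68,6]]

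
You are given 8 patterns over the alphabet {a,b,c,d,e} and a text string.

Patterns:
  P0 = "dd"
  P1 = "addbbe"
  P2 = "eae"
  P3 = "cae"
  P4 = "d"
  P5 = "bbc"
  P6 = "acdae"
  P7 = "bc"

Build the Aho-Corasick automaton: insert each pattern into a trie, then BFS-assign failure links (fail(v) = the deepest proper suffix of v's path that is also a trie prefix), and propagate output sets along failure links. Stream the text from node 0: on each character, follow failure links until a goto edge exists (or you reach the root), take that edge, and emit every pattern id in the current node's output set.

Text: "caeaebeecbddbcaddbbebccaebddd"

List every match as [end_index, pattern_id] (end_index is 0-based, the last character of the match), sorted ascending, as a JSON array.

Build:
Trie nodes:
  n0 'ε': a→3 b→15 c→12 d→1 e→9
  n1 'd': d→2  ←P4
  n2 'dd': ·  ←P0
  n3 'a': c→18 d→4
  n4 'ad': d→5
  n5 'add': b→6
  n6 'addb': b→7
  n7 'addbb': e→8
  n8 'addbbe': ·  ←P1
  n9 'e': a→10
  n10 'ea': e→11
  n11 'eae': ·  ←P2
  n12 'c': a→13
  n13 'ca': e→14
  n14 'cae': ·  ←P3
  n15 'b': b→16 c→22
  n16 'bb': c→17
  n17 'bbc': ·  ←P5
  n18 'ac': d→19
  n19 'acd': a→20
  n20 'acda': e→21
  n21 'acdae': ·  ←P6
  n22 'bc': ·  ←P7

BFS fail/out derivation:
  fail(1) 'd': from fail(0)=0 chase 'd': 0 ⇒ 0;  out={4}∪out(0)={4}
  fail(3) 'a': from fail(0)=0 chase 'a': 0 ⇒ 0;  out=∅∪out(0)=∅
  fail(9) 'e': from fail(0)=0 chase 'e': 0 ⇒ 0;  out=∅∪out(0)=∅
  fail(12) 'c': from fail(0)=0 chase 'c': 0 ⇒ 0;  out=∅∪out(0)=∅
  fail(15) 'b': from fail(0)=0 chase 'b': 0 ⇒ 0;  out=∅∪out(0)=∅
  fail(2) 'dd': from fail(1)=0 chase 'd': 0 ⇒ 1;  out={0}∪out(1)={0,4}
  fail(4) 'ad': from fail(3)=0 chase 'd': 0 ⇒ 1;  out=∅∪out(1)={4}
  fail(10) 'ea': from fail(9)=0 chase 'a': 0 ⇒ 3;  out=∅∪out(3)=∅
  fail(13) 'ca': from fail(12)=0 chase 'a': 0 ⇒ 3;  out=∅∪out(3)=∅
  fail(16) 'bb': from fail(15)=0 chase 'b': 0 ⇒ 15;  out=∅∪out(15)=∅
  fail(18) 'ac': from fail(3)=0 chase 'c': 0 ⇒ 12;  out=∅∪out(12)=∅
  fail(22) 'bc': from fail(15)=0 chase 'c': 0 ⇒ 12;  out={7}∪out(12)={7}
  fail(5) 'add': from fail(4)=1 chase 'd': 1 ⇒ 2;  out=∅∪out(2)={0,4}
  fail(11) 'eae': from fail(10)=3 chase 'e': 3→0 ⇒ 9;  out={2}∪out(9)={2}
  fail(14) 'cae': from fail(13)=3 chase 'e': 3→0 ⇒ 9;  out={3}∪out(9)={3}
  fail(17) 'bbc': from fail(16)=15 chase 'c': 15 ⇒ 22;  out={5}∪out(22)={5,7}
  fail(19) 'acd': from fail(18)=12 chase 'd': 12→0 ⇒ 1;  out=∅∪out(1)={4}
  fail(6) 'addb': from fail(5)=2 chase 'b': 2→1→0 ⇒ 15;  out=∅∪out(15)=∅
  fail(20) 'acda': from fail(19)=1 chase 'a': 1→0 ⇒ 3;  out=∅∪out(3)=∅
  fail(7) 'addbb': from fail(6)=15 chase 'b': 15 ⇒ 16;  out=∅∪out(16)=∅
  fail(21) 'acdae': from fail(20)=3 chase 'e': 3→0 ⇒ 9;  out={6}∪out(9)={6}
  fail(8) 'addbbe': from fail(7)=16 chase 'e': 16→15→0 ⇒ 9;  out={1}∪out(9)={1}

Run:
pos 0 'c': at 12
pos 1 'a': at 13
pos 2 'e': at 14  ** P3@[0:2]
pos 3 'a': at 10 ·f
pos 4 'e': at 11  ** P2@[2:4]
pos 5 'b': at 15 ·f
pos 6 'e': at 9 ·f
pos 7 'e': at 9 ·f
pos 8 'c': at 12 ·f
pos 9 'b': at 15 ·f
pos 10 'd': at 1 ·f  ** P4@[10:10]
pos 11 'd': at 2  ** P0@[10:11],P4@[11:11]
pos 12 'b': at 15 ·f
pos 13 'c': at 22  ** P7@[12:13]
pos 14 'a': at 13 ·f
pos 15 'd': at 4 ·f  ** P4@[15:15]
pos 16 'd': at 5  ** P0@[15:16],P4@[16:16]
pos 17 'b': at 6
pos 18 'b': at 7
pos 19 'e': at 8  ** P1@[14:19]
pos 20 'b': at 15 ·f
pos 21 'c': at 22  ** P7@[20:21]
pos 22 'c': at 12 ·f
pos 23 'a': at 13
pos 24 'e': at 14  ** P3@[22:24]
pos 25 'b': at 15 ·f
pos 26 'd': at 1 ·f  ** P4@[26:26]
pos 27 'd': at 2  ** P0@[26:27],P4@[27:27]
pos 28 'd': at 2 ·f  ** P0@[27:28],P4@[28:28]

Result: [[2,3],[4,2],[10,4],[11,0],[11,4],[13,7],[15,4],[16,0],[16,4],[19,1],[21,7],[24,3],[26,4],[27,0],[27,4],[28,0],[28,4]]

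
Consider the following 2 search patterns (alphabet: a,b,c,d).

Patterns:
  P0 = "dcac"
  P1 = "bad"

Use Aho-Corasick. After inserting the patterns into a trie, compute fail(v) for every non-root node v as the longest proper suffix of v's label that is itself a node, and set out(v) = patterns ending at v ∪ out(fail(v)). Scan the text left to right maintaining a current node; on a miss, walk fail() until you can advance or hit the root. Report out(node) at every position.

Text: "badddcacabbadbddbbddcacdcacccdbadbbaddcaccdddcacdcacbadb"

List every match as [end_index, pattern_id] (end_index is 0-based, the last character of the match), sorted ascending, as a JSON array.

Build automaton:
Trie (insert patterns):
  0='ε' goto b→5 d→1
  1='d' goto c→2
  2='dc' goto a→3
  3='dca' goto c→4
  4='dcac' goto ·  ←P0
  5='b' goto a→6
  6='ba' goto d→7
  7='bad' goto ·  ←P1

Failure links (BFS by depth):
  n1('d'): parent n0 fail=0; on 'd' 0 → fail=0;  out ∅∪∅=∅
  n5('b'): parent n0 fail=0; on 'b' 0 → fail=0;  out ∅∪∅=∅
  n2('dc'): parent n1 fail=0; on 'c' 0 → fail=0;  out ∅∪∅=∅
  n6('ba'): parent n5 fail=0; on 'a' 0 → fail=0;  out ∅∪∅=∅
  n3('dca'): parent n2 fail=0; on 'a' 0 → fail=0;  out ∅∪∅=∅
  n7('bad'): parent n6 fail=0; on 'd' 0 → fail=1;  out {1}∪∅={1}
  n4('dcac'): parent n3 fail=0; on 'c' 0 → fail=0;  out {0}∪∅={0}

Scan:
[0] read 'b'  n0⇒n5
[1] read 'a'  n5⇒n6
[2] read 'd'  n6⇒n7  ** P1@[0:2]
[3] read 'd'  n7⇒n1 (fail-walked)
[4] read 'd'  n1⇒n1 (fail-walked)
[5] read 'c'  n1⇒n2
[6] read 'a'  n2⇒n3
[7] read 'c'  n3⇒n4  ** P0@[4:7]
[8] read 'a'  n4⇒n0 (fail-walked)
[9] read 'b'  n0⇒n5
[10] read 'b'  n5⇒n5 (fail-walked)
[11] read 'a'  n5⇒n6
[12] read 'd'  n6⇒n7  ** P1@[10:12]
[13] read 'b'  n7⇒n5 (fail-walked)
[14] read 'd'  n5⇒n1 (fail-walked)
[15] read 'd'  n1⇒n1 (fail-walked)
[16] read 'b'  n1⇒n5 (fail-walked)
[17] read 'b'  n5⇒n5 (fail-walked)
[18] read 'd'  n5⇒n1 (fail-walked)
[19] read 'd'  n1⇒n1 (fail-walked)
[20] read 'c'  n1⇒n2
[21] read 'a'  n2⇒n3
[22] read 'c'  n3⇒n4  ** P0@[19:22]
[23] read 'd'  n4⇒n1 (fail-walked)
[24] read 'c'  n1⇒n2
[25] read 'a'  n2⇒n3
[26] read 'c'  n3⇒n4  ** P0@[23:26]
[27] read 'c'  n4⇒n0 (fail-walked)
[28] read 'c'  n0⇒n0
[29] read 'd'  n0⇒n1
[30] read 'b'  n1⇒n5 (fail-walked)
[31] read 'a'  n5⇒n6
[32] read 'd'  n6⇒n7  ** P1@[30:32]
[33] read 'b'  n7⇒n5 (fail-walked)
[34] read 'b'  n5⇒n5 (fail-walked)
[35] read 'a'  n5⇒n6
[36] read 'd'  n6⇒n7  ** P1@[34:36]
[37] read 'd'  n7⇒n1 (fail-walked)
[38] read 'c'  n1⇒n2
[39] read 'a'  n2⇒n3
[40] read 'c'  n3⇒n4  ** P0@[37:40]
[41] read 'c'  n4⇒n0 (fail-walked)
[42] read 'd'  n0⇒n1
[43] read 'd'  n1⇒n1 (fail-walked)
[44] read 'd'  n1⇒n1 (fail-walked)
[45] read 'c'  n1⇒n2
[46] read 'a'  n2⇒n3
[47] read 'c'  n3⇒n4  ** P0@[44:47]
[48] read 'd'  n4⇒n1 (fail-walked)
[49] read 'c'  n1⇒n2
[50] read 'a'  n2⇒n3
[51] read 'c'  n3⇒n4  ** P0@[48:51]
[52] read 'b'  n4⇒n5 (fail-walked)
[53] read 'a'  n5⇒n6
[54] read 'd'  n6⇒n7  ** P1@[52:54]
[55] read 'b'  n7⇒n5 (fail-walked)

Matches: [[2,1],[7,0],[12,1],[22,0],[26,0],[32,1],[36,1],[40,0],[47,0],[51,0],[54,1]]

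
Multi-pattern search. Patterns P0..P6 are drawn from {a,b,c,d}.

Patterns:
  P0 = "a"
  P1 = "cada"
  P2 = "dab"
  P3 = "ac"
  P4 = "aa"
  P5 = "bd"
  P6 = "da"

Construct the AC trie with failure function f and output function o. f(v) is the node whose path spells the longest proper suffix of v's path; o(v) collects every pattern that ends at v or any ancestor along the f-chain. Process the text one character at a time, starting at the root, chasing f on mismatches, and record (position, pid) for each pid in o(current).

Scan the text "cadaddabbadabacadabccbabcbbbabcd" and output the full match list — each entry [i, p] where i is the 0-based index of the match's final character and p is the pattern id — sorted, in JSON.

Build:
Trie (insert patterns):
  n0 'ε': a→1 b→11 c→2 d→6
  n1 'a': a→10 c→9  [P0 ends]
  n2 'c': a→3
  n3 'ca': d→4
  n4 'cad': a→5
  n5 'cada': ·  [P1 ends]
  n6 'd': a→7
  n7 'da': b→8  [P6 ends]
  n8 'dab': ·  [P2 ends]
  n9 'ac': ·  [P3 ends]
  n10 'aa': ·  [P4 ends]
  n11 'b': d→12
  n12 'bd': ·  [P5 ends]

BFS fail/out derivation:
  n1('a'): parent n0 fail=0; on 'a' 0 → fail=0;  out {0}∪∅={0}
  n2('c'): parent n0 fail=0; on 'c' 0 → fail=0;  out ∅∪∅=∅
  n6('d'): parent n0 fail=0; on 'd' 0 → fail=0;  out ∅∪∅=∅
  n11('b'): parent n0 fail=0; on 'b' 0 → fail=0;  out ∅∪∅=∅
  n3('ca'): parent n2 fail=0; on 'a' 0 → fail=1;  out ∅∪{0}={0}
  n7('da'): parent n6 fail=0; on 'a' 0 → fail=1;  out {6}∪{0}={0,6}
  n9('ac'): parent n1 fail=0; on 'c' 0 → fail=2;  out {3}∪∅={3}
  n10('aa'): parent n1 fail=0; on 'a' 0 → fail=1;  out {4}∪{0}={0,4}
  n12('bd'): parent n11 fail=0; on 'd' 0 → fail=6;  out {5}∪∅={5}
  n4('cad'): parent n3 fail=1; on 'd' 1→0 → fail=6;  out ∅∪∅=∅
  n8('dab'): parent n7 fail=1; on 'b' 1→0 → fail=11;  out {2}∪∅={2}
  n5('cada'): parent n4 fail=6; on 'a' 6 → fail=7;  out {1}∪{0,6}={0,1,6}

Scan:
i=0 'c': node 0→2
i=1 'a': node 2→3  → match P0@[1:1]
i=2 'd': node 3→4
i=3 'a': node 4→5  → match P0@[3:3],P1@[0:3],P6@[2:3]
i=4 'd': node 5→6 ·f
i=5 'd': node 6→6 ·f
i=6 'a': node 6→7  → match P0@[6:6],P6@[5:6]
i=7 'b': node 7→8  → match P2@[5:7]
i=8 'b': node 8→11 ·f
i=9 'a': node 11→1 ·f  → match P0@[9:9]
i=10 'd': node 1→6 ·f
i=11 'a': node 6→7  → match P0@[11:11],P6@[10:11]
i=12 'b': node 7→8  → match P2@[10:12]
i=13 'a': node 8→1 ·f  → match P0@[13:13]
i=14 'c': node 1→9  → match P3@[13:14]
i=15 'a': node 9→3 ·f  → match P0@[15:15]
i=16 'd': node 3→4
i=17 'a': node 4→5  → match P0@[17:17],P1@[14:17],P6@[16:17]
i=18 'b': node 5→8 ·f  → match P2@[16:18]
i=19 'c': node 8→2 ·f
i=20 'c': node 2→2 ·f
i=21 'b': node 2→11 ·f
i=22 'a': node 11→1 ·f  → match P0@[22:22]
i=23 'b': node 1→11 ·f
i=24 'c': node 11→2 ·f
i=25 'b': node 2→11 ·f
i=26 'b': node 11→11 ·f
i=27 'b': node 11→11 ·f
i=28 'a': node 11→1 ·f  → match P0@[28:28]
i=29 'b': node 1→11 ·f
i=30 'c': node 11→2 ·f
i=31 'd': node 2→6 ·f

Result: [[1,0],[3,0],[3,1],[3,6],[6,0],[6,6],[7,2],[9,0],[11,0],[11,6],[12,2],[13,0],[14,3],[15,0],[17,0],[17,1],[17,6],[18,2],[22,0],[28,0]]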